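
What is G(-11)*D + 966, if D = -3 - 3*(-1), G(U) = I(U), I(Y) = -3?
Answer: 966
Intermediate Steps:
G(U) = -3
D = 0 (D = -3 + 3 = 0)
G(-11)*D + 966 = -3*0 + 966 = 0 + 966 = 966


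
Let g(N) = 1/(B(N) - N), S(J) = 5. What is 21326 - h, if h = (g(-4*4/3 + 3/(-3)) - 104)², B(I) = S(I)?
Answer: 12170767/1156 ≈ 10528.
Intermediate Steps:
B(I) = 5
g(N) = 1/(5 - N)
h = 12482089/1156 (h = (-1/(-5 + (-4*4/3 + 3/(-3))) - 104)² = (-1/(-5 + (-16*⅓ + 3*(-⅓))) - 104)² = (-1/(-5 + (-16/3 - 1)) - 104)² = (-1/(-5 - 19/3) - 104)² = (-1/(-34/3) - 104)² = (-1*(-3/34) - 104)² = (3/34 - 104)² = (-3533/34)² = 12482089/1156 ≈ 10798.)
21326 - h = 21326 - 1*12482089/1156 = 21326 - 12482089/1156 = 12170767/1156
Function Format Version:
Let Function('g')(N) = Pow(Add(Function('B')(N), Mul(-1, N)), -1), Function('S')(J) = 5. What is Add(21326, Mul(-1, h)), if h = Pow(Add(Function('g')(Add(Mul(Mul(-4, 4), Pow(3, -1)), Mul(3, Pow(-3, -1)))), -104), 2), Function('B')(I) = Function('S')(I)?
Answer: Rational(12170767, 1156) ≈ 10528.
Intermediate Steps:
Function('B')(I) = 5
Function('g')(N) = Pow(Add(5, Mul(-1, N)), -1)
h = Rational(12482089, 1156) (h = Pow(Add(Mul(-1, Pow(Add(-5, Add(Mul(Mul(-4, 4), Pow(3, -1)), Mul(3, Pow(-3, -1)))), -1)), -104), 2) = Pow(Add(Mul(-1, Pow(Add(-5, Add(Mul(-16, Rational(1, 3)), Mul(3, Rational(-1, 3)))), -1)), -104), 2) = Pow(Add(Mul(-1, Pow(Add(-5, Add(Rational(-16, 3), -1)), -1)), -104), 2) = Pow(Add(Mul(-1, Pow(Add(-5, Rational(-19, 3)), -1)), -104), 2) = Pow(Add(Mul(-1, Pow(Rational(-34, 3), -1)), -104), 2) = Pow(Add(Mul(-1, Rational(-3, 34)), -104), 2) = Pow(Add(Rational(3, 34), -104), 2) = Pow(Rational(-3533, 34), 2) = Rational(12482089, 1156) ≈ 10798.)
Add(21326, Mul(-1, h)) = Add(21326, Mul(-1, Rational(12482089, 1156))) = Add(21326, Rational(-12482089, 1156)) = Rational(12170767, 1156)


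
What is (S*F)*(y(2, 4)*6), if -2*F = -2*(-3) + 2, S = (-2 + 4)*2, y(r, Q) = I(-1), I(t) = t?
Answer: 96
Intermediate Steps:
y(r, Q) = -1
S = 4 (S = 2*2 = 4)
F = -4 (F = -(-2*(-3) + 2)/2 = -(6 + 2)/2 = -½*8 = -4)
(S*F)*(y(2, 4)*6) = (4*(-4))*(-1*6) = -16*(-6) = 96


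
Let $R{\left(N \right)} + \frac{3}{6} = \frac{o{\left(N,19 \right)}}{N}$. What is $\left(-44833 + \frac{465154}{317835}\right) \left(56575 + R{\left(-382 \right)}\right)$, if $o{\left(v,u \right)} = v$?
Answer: $- \frac{537430717351517}{211890} \approx -2.5364 \cdot 10^{9}$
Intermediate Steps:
$R{\left(N \right)} = \frac{1}{2}$ ($R{\left(N \right)} = - \frac{1}{2} + \frac{N}{N} = - \frac{1}{2} + 1 = \frac{1}{2}$)
$\left(-44833 + \frac{465154}{317835}\right) \left(56575 + R{\left(-382 \right)}\right) = \left(-44833 + \frac{465154}{317835}\right) \left(56575 + \frac{1}{2}\right) = \left(-44833 + 465154 \cdot \frac{1}{317835}\right) \frac{113151}{2} = \left(-44833 + \frac{465154}{317835}\right) \frac{113151}{2} = \left(- \frac{14249031401}{317835}\right) \frac{113151}{2} = - \frac{537430717351517}{211890}$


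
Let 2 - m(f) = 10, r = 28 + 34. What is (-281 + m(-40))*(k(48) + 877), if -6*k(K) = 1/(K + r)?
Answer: -167278691/660 ≈ -2.5345e+5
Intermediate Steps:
r = 62
m(f) = -8 (m(f) = 2 - 1*10 = 2 - 10 = -8)
k(K) = -1/(6*(62 + K)) (k(K) = -1/(6*(K + 62)) = -1/(6*(62 + K)))
(-281 + m(-40))*(k(48) + 877) = (-281 - 8)*(-1/(372 + 6*48) + 877) = -289*(-1/(372 + 288) + 877) = -289*(-1/660 + 877) = -289*578819/660 = -167278691/660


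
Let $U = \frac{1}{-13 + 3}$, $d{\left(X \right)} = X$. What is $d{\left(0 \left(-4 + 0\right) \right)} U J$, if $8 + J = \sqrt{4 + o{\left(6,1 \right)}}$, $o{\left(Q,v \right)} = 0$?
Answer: $0$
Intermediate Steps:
$U = - \frac{1}{10}$ ($U = \frac{1}{-10} = - \frac{1}{10} \approx -0.1$)
$J = -6$ ($J = -8 + \sqrt{4 + 0} = -8 + \sqrt{4} = -8 + 2 = -6$)
$d{\left(0 \left(-4 + 0\right) \right)} U J = 0 \left(-4 + 0\right) \left(- \frac{1}{10}\right) \left(-6\right) = 0 \left(-4\right) \left(- \frac{1}{10}\right) \left(-6\right) = 0 \left(- \frac{1}{10}\right) \left(-6\right) = 0 \left(-6\right) = 0$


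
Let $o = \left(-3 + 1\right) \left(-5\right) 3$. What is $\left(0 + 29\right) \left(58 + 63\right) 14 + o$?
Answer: $49156$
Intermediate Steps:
$o = 30$ ($o = \left(-2\right) \left(-5\right) 3 = 10 \cdot 3 = 30$)
$\left(0 + 29\right) \left(58 + 63\right) 14 + o = \left(0 + 29\right) \left(58 + 63\right) 14 + 30 = 29 \cdot 121 \cdot 14 + 30 = 3509 \cdot 14 + 30 = 49126 + 30 = 49156$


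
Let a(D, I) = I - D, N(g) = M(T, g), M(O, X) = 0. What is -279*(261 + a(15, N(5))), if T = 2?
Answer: -68634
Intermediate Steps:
N(g) = 0
-279*(261 + a(15, N(5))) = -279*(261 + (0 - 1*15)) = -279*(261 + (0 - 15)) = -279*(261 - 15) = -279*246 = -68634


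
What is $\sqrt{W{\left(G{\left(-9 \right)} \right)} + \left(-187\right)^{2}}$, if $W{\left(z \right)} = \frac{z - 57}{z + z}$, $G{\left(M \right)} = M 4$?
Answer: $\frac{\sqrt{5035722}}{12} \approx 187.0$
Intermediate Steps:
$G{\left(M \right)} = 4 M$
$W{\left(z \right)} = \frac{-57 + z}{2 z}$
$\sqrt{W{\left(G{\left(-9 \right)} \right)} + \left(-187\right)^{2}} = \sqrt{\frac{-57 + 4 \left(-9\right)}{2 \cdot 4 \left(-9\right)} + \left(-187\right)^{2}} = \sqrt{\frac{-57 - 36}{2 \left(-36\right)} + 34969} = \sqrt{\frac{1}{2} \left(- \frac{1}{36}\right) \left(-93\right) + 34969} = \sqrt{\frac{31}{24} + 34969} = \sqrt{\frac{839287}{24}} = \frac{\sqrt{5035722}}{12}$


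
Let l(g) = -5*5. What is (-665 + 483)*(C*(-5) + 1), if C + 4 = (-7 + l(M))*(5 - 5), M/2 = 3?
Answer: -3822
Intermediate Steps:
M = 6 (M = 2*3 = 6)
l(g) = -25
C = -4 (C = -4 + (-7 - 25)*(5 - 5) = -4 - 32*0 = -4 + 0 = -4)
(-665 + 483)*(C*(-5) + 1) = (-665 + 483)*(-4*(-5) + 1) = -182*(20 + 1) = -182*21 = -3822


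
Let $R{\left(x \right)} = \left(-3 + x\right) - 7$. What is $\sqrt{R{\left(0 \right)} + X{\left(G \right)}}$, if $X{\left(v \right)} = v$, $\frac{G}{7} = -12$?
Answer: $i \sqrt{94} \approx 9.6954 i$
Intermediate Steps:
$G = -84$ ($G = 7 \left(-12\right) = -84$)
$R{\left(x \right)} = -10 + x$
$\sqrt{R{\left(0 \right)} + X{\left(G \right)}} = \sqrt{\left(-10 + 0\right) - 84} = \sqrt{-10 - 84} = \sqrt{-94} = i \sqrt{94}$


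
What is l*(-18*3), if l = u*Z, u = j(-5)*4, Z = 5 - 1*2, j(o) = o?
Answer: 3240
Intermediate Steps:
Z = 3 (Z = 5 - 2 = 3)
u = -20 (u = -5*4 = -20)
l = -60 (l = -20*3 = -60)
l*(-18*3) = -(-1080)*3 = -60*(-54) = 3240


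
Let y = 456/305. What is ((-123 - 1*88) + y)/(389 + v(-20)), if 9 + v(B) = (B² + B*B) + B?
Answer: -63899/353800 ≈ -0.18061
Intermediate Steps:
v(B) = -9 + B + 2*B² (v(B) = -9 + ((B² + B*B) + B) = -9 + ((B² + B²) + B) = -9 + (2*B² + B) = -9 + (B + 2*B²) = -9 + B + 2*B²)
y = 456/305 (y = 456*(1/305) = 456/305 ≈ 1.4951)
((-123 - 1*88) + y)/(389 + v(-20)) = ((-123 - 1*88) + 456/305)/(389 + (-9 - 20 + 2*(-20)²)) = ((-123 - 88) + 456/305)/(389 + (-9 - 20 + 2*400)) = (-211 + 456/305)/(389 + (-9 - 20 + 800)) = -63899/(305*(389 + 771)) = -63899/305/1160 = -63899/305*1/1160 = -63899/353800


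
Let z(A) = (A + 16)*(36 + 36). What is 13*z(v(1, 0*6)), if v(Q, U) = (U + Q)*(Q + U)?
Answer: 15912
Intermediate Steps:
v(Q, U) = (Q + U)² (v(Q, U) = (Q + U)*(Q + U) = (Q + U)²)
z(A) = 1152 + 72*A (z(A) = (16 + A)*72 = 1152 + 72*A)
13*z(v(1, 0*6)) = 13*(1152 + 72*(1 + 0*6)²) = 13*(1152 + 72*(1 + 0)²) = 13*(1152 + 72*1²) = 13*(1152 + 72*1) = 13*(1152 + 72) = 13*1224 = 15912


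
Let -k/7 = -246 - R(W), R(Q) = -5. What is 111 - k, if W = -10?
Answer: -1576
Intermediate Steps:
k = 1687 (k = -7*(-246 - 1*(-5)) = -7*(-246 + 5) = -7*(-241) = 1687)
111 - k = 111 - 1*1687 = 111 - 1687 = -1576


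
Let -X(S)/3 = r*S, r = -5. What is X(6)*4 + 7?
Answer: 367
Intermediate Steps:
X(S) = 15*S (X(S) = -(-15)*S = 15*S)
X(6)*4 + 7 = (15*6)*4 + 7 = 90*4 + 7 = 360 + 7 = 367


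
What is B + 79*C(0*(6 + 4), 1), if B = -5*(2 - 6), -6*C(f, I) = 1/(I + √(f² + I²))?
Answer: 161/12 ≈ 13.417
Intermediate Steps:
C(f, I) = -1/(6*(I + √(I² + f²))) (C(f, I) = -1/(6*(I + √(f² + I²))) = -1/(6*(I + √(I² + f²))))
B = 20 (B = -5*(-4) = 20)
B + 79*C(0*(6 + 4), 1) = 20 + 79*(-1/(6*1 + 6*√(1² + (0*(6 + 4))²))) = 20 + 79*(-1/(6 + 6*√(1 + (0*10)²))) = 20 + 79*(-1/(6 + 6*√(1 + 0²))) = 20 + 79*(-1/(6 + 6*√(1 + 0))) = 20 + 79*(-1/(6 + 6*√1)) = 20 + 79*(-1/(6 + 6*1)) = 20 + 79*(-1/(6 + 6)) = 20 + 79*(-1/12) = 20 - 79/12 = 161/12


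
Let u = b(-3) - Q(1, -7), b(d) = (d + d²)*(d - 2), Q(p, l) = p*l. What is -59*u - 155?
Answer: 1202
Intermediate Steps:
Q(p, l) = l*p
b(d) = (-2 + d)*(d + d²) (b(d) = (d + d²)*(-2 + d) = (-2 + d)*(d + d²))
u = -23 (u = -3*(-2 + (-3)² - 1*(-3)) - (-7) = -3*(-2 + 9 + 3) - 1*(-7) = -3*10 + 7 = -30 + 7 = -23)
-59*u - 155 = -59*(-23) - 155 = 1357 - 155 = 1202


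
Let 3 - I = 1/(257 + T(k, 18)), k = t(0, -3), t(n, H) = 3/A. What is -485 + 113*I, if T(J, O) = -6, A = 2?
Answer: -36759/251 ≈ -146.45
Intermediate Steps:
t(n, H) = 3/2
k = 3/2 ≈ 1.5000
I = 752/251 (I = 3 - 1/(257 - 6) = 3 - 1/251 = 752/251 ≈ 2.9960)
-485 + 113*I = -485 + 113*(752/251) = -485 + 84976/251 = -36759/251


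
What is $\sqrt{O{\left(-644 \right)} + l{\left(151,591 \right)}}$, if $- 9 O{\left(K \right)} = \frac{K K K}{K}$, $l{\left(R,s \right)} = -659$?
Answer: $\frac{i \sqrt{420667}}{3} \approx 216.2 i$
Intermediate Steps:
$O{\left(K \right)} = - \frac{K^{2}}{9}$ ($O{\left(K \right)} = - \frac{K K K \frac{1}{K}}{9} = - \frac{K^{2} K \frac{1}{K}}{9} = - \frac{K^{3} \frac{1}{K}}{9} = - \frac{K^{2}}{9}$)
$\sqrt{O{\left(-644 \right)} + l{\left(151,591 \right)}} = \sqrt{- \frac{\left(-644\right)^{2}}{9} - 659} = \sqrt{\left(- \frac{1}{9}\right) 414736 - 659} = \sqrt{- \frac{414736}{9} - 659} = \sqrt{- \frac{420667}{9}} = \frac{i \sqrt{420667}}{3}$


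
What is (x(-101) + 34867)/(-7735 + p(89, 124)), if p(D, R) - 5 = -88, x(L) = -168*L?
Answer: -51835/7818 ≈ -6.6302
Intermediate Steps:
p(D, R) = -83 (p(D, R) = 5 - 88 = -83)
(x(-101) + 34867)/(-7735 + p(89, 124)) = (-168*(-101) + 34867)/(-7735 - 83) = (16968 + 34867)/(-7818) = 51835*(-1/7818) = -51835/7818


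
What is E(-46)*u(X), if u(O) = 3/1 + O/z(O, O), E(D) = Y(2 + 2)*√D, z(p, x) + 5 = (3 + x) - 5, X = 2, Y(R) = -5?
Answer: -13*I*√46 ≈ -88.17*I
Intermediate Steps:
z(p, x) = -7 + x (z(p, x) = -5 + ((3 + x) - 5) = -5 + (-2 + x) = -7 + x)
E(D) = -5*√D
u(O) = 3 + O/(-7 + O) (u(O) = 3/1 + O/(-7 + O) = 3*1 + O/(-7 + O) = 3 + O/(-7 + O))
E(-46)*u(X) = (-5*I*√46)*((-21 + 4*2)/(-7 + 2)) = (-5*I*√46)*((-21 + 8)/(-5)) = (-5*I*√46)*(-⅕*(-13)) = -5*I*√46*(13/5) = -13*I*√46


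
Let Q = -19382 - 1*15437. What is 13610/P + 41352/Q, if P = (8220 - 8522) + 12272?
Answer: -2109685/41678343 ≈ -0.050618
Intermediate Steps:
P = 11970 (P = -302 + 12272 = 11970)
Q = -34819 (Q = -19382 - 15437 = -34819)
13610/P + 41352/Q = 13610/11970 + 41352/(-34819) = 13610*(1/11970) + 41352*(-1/34819) = 1361/1197 - 41352/34819 = -2109685/41678343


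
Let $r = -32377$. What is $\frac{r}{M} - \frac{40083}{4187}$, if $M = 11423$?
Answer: $- \frac{593430608}{47828101} \approx -12.408$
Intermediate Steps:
$\frac{r}{M} - \frac{40083}{4187} = - \frac{32377}{11423} - \frac{40083}{4187} = - \frac{593430608}{47828101}$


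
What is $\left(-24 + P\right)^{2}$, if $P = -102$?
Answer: $15876$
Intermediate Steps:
$\left(-24 + P\right)^{2} = \left(-24 - 102\right)^{2} = \left(-126\right)^{2} = 15876$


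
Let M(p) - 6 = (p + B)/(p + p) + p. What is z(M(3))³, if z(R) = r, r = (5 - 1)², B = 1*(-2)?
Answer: 4096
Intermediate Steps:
B = -2
M(p) = 6 + p + (-2 + p)/(2*p) (M(p) = 6 + ((p - 2)/(p + p) + p) = 6 + ((-2 + p)/((2*p)) + p) = 6 + ((-2 + p)*(1/(2*p)) + p) = 6 + ((-2 + p)/(2*p) + p) = 6 + (p + (-2 + p)/(2*p)) = 6 + p + (-2 + p)/(2*p))
r = 16 (r = 4² = 16)
z(R) = 16
z(M(3))³ = 16³ = 4096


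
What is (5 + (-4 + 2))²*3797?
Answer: 34173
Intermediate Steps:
(5 + (-4 + 2))²*3797 = (5 - 2)²*3797 = 3²*3797 = 9*3797 = 34173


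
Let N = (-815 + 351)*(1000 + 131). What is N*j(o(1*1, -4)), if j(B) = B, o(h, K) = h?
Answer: -524784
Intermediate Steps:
N = -524784 (N = -464*1131 = -524784)
N*j(o(1*1, -4)) = -524784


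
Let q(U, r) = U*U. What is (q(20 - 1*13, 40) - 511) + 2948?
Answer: 2486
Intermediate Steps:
q(U, r) = U²
(q(20 - 1*13, 40) - 511) + 2948 = ((20 - 1*13)² - 511) + 2948 = ((20 - 13)² - 511) + 2948 = (7² - 511) + 2948 = (49 - 511) + 2948 = -462 + 2948 = 2486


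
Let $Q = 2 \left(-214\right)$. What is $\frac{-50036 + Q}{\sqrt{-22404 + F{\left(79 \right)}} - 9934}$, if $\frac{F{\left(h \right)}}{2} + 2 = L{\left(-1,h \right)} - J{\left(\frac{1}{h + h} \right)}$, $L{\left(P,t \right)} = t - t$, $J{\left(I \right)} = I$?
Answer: $\frac{39603440704}{7797834357} + \frac{50464 i \sqrt{139848407}}{7797834357} \approx 5.0788 + 0.076531 i$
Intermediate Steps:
$Q = -428$
$L{\left(P,t \right)} = 0$
$F{\left(h \right)} = -4 - \frac{1}{h}$ ($F{\left(h \right)} = -4 + 2 \left(0 - \frac{1}{h + h}\right) = -4 + 2 \left(0 - \frac{1}{2 h}\right) = -4 + 2 \left(- \frac{1}{2 h}\right) = -4 - \frac{1}{h}$)
$\frac{-50036 + Q}{\sqrt{-22404 + F{\left(79 \right)}} - 9934} = \frac{-50036 - 428}{\sqrt{-22404 - \frac{317}{79}} - 9934} = - \frac{50464}{\sqrt{-22404 - \frac{317}{79}} - 9934} = - \frac{50464}{\sqrt{- \frac{1770233}{79}} - 9934} = - \frac{50464}{\frac{i \sqrt{139848407}}{79} - 9934} = - \frac{50464}{-9934 + \frac{i \sqrt{139848407}}{79}}$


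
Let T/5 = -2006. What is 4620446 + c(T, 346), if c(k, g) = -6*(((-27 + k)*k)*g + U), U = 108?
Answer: -209405050162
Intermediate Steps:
T = -10030 (T = 5*(-2006) = -10030)
c(k, g) = -648 - 6*g*k*(-27 + k) (c(k, g) = -6*(((-27 + k)*k)*g + 108) = -6*((k*(-27 + k))*g + 108) = -6*(g*k*(-27 + k) + 108) = -6*(108 + g*k*(-27 + k)) = -648 - 6*g*k*(-27 + k))
4620446 + c(T, 346) = 4620446 + (-648 - 6*346*(-10030)² + 162*346*(-10030)) = 4620446 + (-648 - 6*346*100600900 - 562201560) = 4620446 + (-648 - 208847468400 - 562201560) = 4620446 - 209409670608 = -209405050162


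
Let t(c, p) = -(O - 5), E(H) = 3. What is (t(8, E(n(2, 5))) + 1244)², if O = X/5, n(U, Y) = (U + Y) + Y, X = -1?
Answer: 39012516/25 ≈ 1.5605e+6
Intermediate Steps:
n(U, Y) = U + 2*Y
O = -⅕ (O = -1/5 = -1*⅕ = -⅕ ≈ -0.20000)
t(c, p) = 26/5 (t(c, p) = -(-⅕ - 5) = -1*(-26/5) = 26/5)
(t(8, E(n(2, 5))) + 1244)² = (26/5 + 1244)² = (6246/5)² = 39012516/25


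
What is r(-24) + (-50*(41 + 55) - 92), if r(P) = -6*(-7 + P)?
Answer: -4706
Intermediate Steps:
r(P) = 42 - 6*P
r(-24) + (-50*(41 + 55) - 92) = (42 - 6*(-24)) + (-50*(41 + 55) - 92) = (42 + 144) + (-50*96 - 92) = 186 + (-4800 - 92) = 186 - 4892 = -4706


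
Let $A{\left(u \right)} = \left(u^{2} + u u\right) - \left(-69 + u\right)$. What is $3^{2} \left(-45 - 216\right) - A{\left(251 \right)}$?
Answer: $-128169$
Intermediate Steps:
$A{\left(u \right)} = 69 - u + 2 u^{2}$ ($A{\left(u \right)} = \left(u^{2} + u^{2}\right) - \left(-69 + u\right) = 2 u^{2} - \left(-69 + u\right) = 69 - u + 2 u^{2}$)
$3^{2} \left(-45 - 216\right) - A{\left(251 \right)} = 3^{2} \left(-45 - 216\right) - \left(69 - 251 + 2 \cdot 251^{2}\right) = 9 \left(-261\right) - \left(69 - 251 + 2 \cdot 63001\right) = -2349 - \left(69 - 251 + 126002\right) = -2349 - 125820 = -128169$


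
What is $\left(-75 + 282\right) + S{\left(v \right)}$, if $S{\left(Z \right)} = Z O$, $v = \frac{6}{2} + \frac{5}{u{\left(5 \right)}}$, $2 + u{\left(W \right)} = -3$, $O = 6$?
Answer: $219$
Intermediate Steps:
$u{\left(W \right)} = -5$ ($u{\left(W \right)} = -2 - 3 = -5$)
$v = 2$ ($v = \frac{6}{2} + \frac{5}{-5} = 6 \cdot \frac{1}{2} + 5 \left(- \frac{1}{5}\right) = 3 - 1 = 2$)
$S{\left(Z \right)} = 6 Z$ ($S{\left(Z \right)} = Z 6 = 6 Z$)
$\left(-75 + 282\right) + S{\left(v \right)} = \left(-75 + 282\right) + 6 \cdot 2 = 207 + 12 = 219$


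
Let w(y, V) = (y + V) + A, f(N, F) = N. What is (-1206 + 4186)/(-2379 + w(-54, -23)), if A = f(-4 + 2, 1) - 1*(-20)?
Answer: -1490/1219 ≈ -1.2223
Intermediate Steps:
A = 18 (A = (-4 + 2) - 1*(-20) = -2 + 20 = 18)
w(y, V) = 18 + V + y (w(y, V) = (y + V) + 18 = (V + y) + 18 = 18 + V + y)
(-1206 + 4186)/(-2379 + w(-54, -23)) = (-1206 + 4186)/(-2379 + (18 - 23 - 54)) = 2980/(-2379 - 59) = 2980/(-2438) = 2980*(-1/2438) = -1490/1219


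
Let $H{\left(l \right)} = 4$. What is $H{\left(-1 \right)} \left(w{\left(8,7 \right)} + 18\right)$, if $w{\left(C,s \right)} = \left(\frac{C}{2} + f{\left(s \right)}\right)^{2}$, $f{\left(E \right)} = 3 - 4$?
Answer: $108$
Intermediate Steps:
$f{\left(E \right)} = -1$ ($f{\left(E \right)} = 3 - 4 = -1$)
$w{\left(C,s \right)} = \left(-1 + \frac{C}{2}\right)^{2}$ ($w{\left(C,s \right)} = \left(\frac{C}{2} - 1\right)^{2} = \left(-1 + \frac{C}{2}\right)^{2}$)
$H{\left(-1 \right)} \left(w{\left(8,7 \right)} + 18\right) = 4 \left(\frac{\left(-2 + 8\right)^{2}}{4} + 18\right) = 4 \left(\frac{6^{2}}{4} + 18\right) = 4 \left(\frac{1}{4} \cdot 36 + 18\right) = 4 \left(9 + 18\right) = 4 \cdot 27 = 108$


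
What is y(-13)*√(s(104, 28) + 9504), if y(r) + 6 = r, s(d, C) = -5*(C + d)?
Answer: -38*√2211 ≈ -1786.8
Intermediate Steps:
s(d, C) = -5*C - 5*d
y(r) = -6 + r
y(-13)*√(s(104, 28) + 9504) = (-6 - 13)*√((-5*28 - 5*104) + 9504) = -19*√((-140 - 520) + 9504) = -19*√(-660 + 9504) = -38*√2211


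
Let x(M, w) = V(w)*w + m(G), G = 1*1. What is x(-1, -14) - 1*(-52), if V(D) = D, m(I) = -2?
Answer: 246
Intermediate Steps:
G = 1
x(M, w) = -2 + w² (x(M, w) = w*w - 2 = w² - 2 = -2 + w²)
x(-1, -14) - 1*(-52) = (-2 + (-14)²) - 1*(-52) = (-2 + 196) + 52 = 194 + 52 = 246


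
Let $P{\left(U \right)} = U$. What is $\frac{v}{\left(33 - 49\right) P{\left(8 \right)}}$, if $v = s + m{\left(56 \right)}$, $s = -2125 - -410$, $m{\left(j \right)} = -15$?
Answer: $\frac{865}{64} \approx 13.516$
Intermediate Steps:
$s = -1715$ ($s = -2125 + 410 = -1715$)
$v = -1730$ ($v = -1715 - 15 = -1730$)
$\frac{v}{\left(33 - 49\right) P{\left(8 \right)}} = - \frac{1730}{\left(33 - 49\right) 8} = - \frac{1730}{\left(-16\right) 8} = - \frac{1730}{-128} = \left(-1730\right) \left(- \frac{1}{128}\right) = \frac{865}{64}$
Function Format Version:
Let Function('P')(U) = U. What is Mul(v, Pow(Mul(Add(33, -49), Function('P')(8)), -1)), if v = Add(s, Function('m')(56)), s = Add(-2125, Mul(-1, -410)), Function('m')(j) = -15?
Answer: Rational(865, 64) ≈ 13.516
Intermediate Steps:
s = -1715 (s = Add(-2125, 410) = -1715)
v = -1730 (v = Add(-1715, -15) = -1730)
Mul(v, Pow(Mul(Add(33, -49), Function('P')(8)), -1)) = Mul(-1730, Pow(Mul(Add(33, -49), 8), -1)) = Mul(-1730, Pow(Mul(-16, 8), -1)) = Mul(-1730, Pow(-128, -1)) = Mul(-1730, Rational(-1, 128)) = Rational(865, 64)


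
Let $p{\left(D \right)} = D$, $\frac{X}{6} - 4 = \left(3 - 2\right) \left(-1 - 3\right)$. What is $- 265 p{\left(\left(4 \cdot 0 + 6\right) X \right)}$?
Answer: $0$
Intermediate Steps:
$X = 0$ ($X = 24 + 6 \left(3 - 2\right) \left(-1 - 3\right) = 24 + 6 \cdot 1 \left(-4\right) = 24 + 6 \left(-4\right) = 24 - 24 = 0$)
$- 265 p{\left(\left(4 \cdot 0 + 6\right) X \right)} = - 265 \left(4 \cdot 0 + 6\right) 0 = - 265 \left(0 + 6\right) 0 = - 265 \cdot 6 \cdot 0 = \left(-265\right) 0 = 0$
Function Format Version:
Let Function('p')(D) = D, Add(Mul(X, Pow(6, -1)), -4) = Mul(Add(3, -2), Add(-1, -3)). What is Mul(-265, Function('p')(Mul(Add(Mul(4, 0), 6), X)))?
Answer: 0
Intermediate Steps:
X = 0 (X = Add(24, Mul(6, Mul(Add(3, -2), Add(-1, -3)))) = Add(24, Mul(6, Mul(1, -4))) = Add(24, Mul(6, -4)) = Add(24, -24) = 0)
Mul(-265, Function('p')(Mul(Add(Mul(4, 0), 6), X))) = Mul(-265, Mul(Add(Mul(4, 0), 6), 0)) = Mul(-265, Mul(Add(0, 6), 0)) = Mul(-265, Mul(6, 0)) = Mul(-265, 0) = 0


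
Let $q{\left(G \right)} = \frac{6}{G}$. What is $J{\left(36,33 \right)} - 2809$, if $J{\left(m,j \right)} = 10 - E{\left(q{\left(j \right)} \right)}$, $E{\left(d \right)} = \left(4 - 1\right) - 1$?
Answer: $-2801$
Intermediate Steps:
$E{\left(d \right)} = 2$ ($E{\left(d \right)} = 3 - 1 = 2$)
$J{\left(m,j \right)} = 8$ ($J{\left(m,j \right)} = 10 - 2 = 8$)
$J{\left(36,33 \right)} - 2809 = 8 - 2809 = -2801$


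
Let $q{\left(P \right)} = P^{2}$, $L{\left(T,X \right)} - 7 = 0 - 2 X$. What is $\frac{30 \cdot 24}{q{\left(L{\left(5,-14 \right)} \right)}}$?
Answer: $\frac{144}{245} \approx 0.58776$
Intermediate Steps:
$L{\left(T,X \right)} = 7 - 2 X$ ($L{\left(T,X \right)} = 7 + \left(0 - 2 X\right) = 7 - 2 X$)
$\frac{30 \cdot 24}{q{\left(L{\left(5,-14 \right)} \right)}} = \frac{30 \cdot 24}{\left(7 - -28\right)^{2}} = \frac{720}{\left(7 + 28\right)^{2}} = \frac{720}{35^{2}} = \frac{720}{1225} = 720 \cdot \frac{1}{1225} = \frac{144}{245}$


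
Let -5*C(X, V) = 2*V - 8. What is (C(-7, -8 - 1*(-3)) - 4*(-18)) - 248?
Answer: -862/5 ≈ -172.40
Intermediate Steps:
C(X, V) = 8/5 - 2*V/5 (C(X, V) = -(2*V - 8)/5 = -(-8 + 2*V)/5 = 8/5 - 2*V/5)
(C(-7, -8 - 1*(-3)) - 4*(-18)) - 248 = ((8/5 - 2*(-8 - 1*(-3))/5) - 4*(-18)) - 248 = ((8/5 - 2*(-8 + 3)/5) + 72) - 248 = ((8/5 - 2/5*(-5)) + 72) - 248 = ((8/5 + 2) + 72) - 248 = (18/5 + 72) - 248 = 378/5 - 248 = -862/5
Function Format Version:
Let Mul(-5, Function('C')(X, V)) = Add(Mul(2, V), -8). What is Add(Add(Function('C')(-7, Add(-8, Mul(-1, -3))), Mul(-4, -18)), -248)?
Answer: Rational(-862, 5) ≈ -172.40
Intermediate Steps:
Function('C')(X, V) = Add(Rational(8, 5), Mul(Rational(-2, 5), V)) (Function('C')(X, V) = Mul(Rational(-1, 5), Add(Mul(2, V), -8)) = Mul(Rational(-1, 5), Add(-8, Mul(2, V))) = Add(Rational(8, 5), Mul(Rational(-2, 5), V)))
Add(Add(Function('C')(-7, Add(-8, Mul(-1, -3))), Mul(-4, -18)), -248) = Add(Add(Add(Rational(8, 5), Mul(Rational(-2, 5), Add(-8, Mul(-1, -3)))), Mul(-4, -18)), -248) = Add(Add(Add(Rational(8, 5), Mul(Rational(-2, 5), Add(-8, 3))), 72), -248) = Add(Add(Add(Rational(8, 5), Mul(Rational(-2, 5), -5)), 72), -248) = Add(Add(Add(Rational(8, 5), 2), 72), -248) = Add(Add(Rational(18, 5), 72), -248) = Add(Rational(378, 5), -248) = Rational(-862, 5)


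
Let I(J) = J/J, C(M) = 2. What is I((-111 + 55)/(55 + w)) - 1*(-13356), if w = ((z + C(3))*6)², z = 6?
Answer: 13357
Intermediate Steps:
w = 2304 (w = ((6 + 2)*6)² = (8*6)² = 48² = 2304)
I(J) = 1
I((-111 + 55)/(55 + w)) - 1*(-13356) = 1 - 1*(-13356) = 1 + 13356 = 13357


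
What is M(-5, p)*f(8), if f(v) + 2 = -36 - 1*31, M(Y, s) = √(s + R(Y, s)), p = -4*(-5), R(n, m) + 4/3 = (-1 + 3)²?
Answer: -46*√51 ≈ -328.51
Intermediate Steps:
R(n, m) = 8/3 (R(n, m) = -4/3 + (-1 + 3)² = -4/3 + 2² = -4/3 + 4 = 8/3)
p = 20
M(Y, s) = √(8/3 + s) (M(Y, s) = √(s + 8/3) = √(8/3 + s))
f(v) = -69 (f(v) = -2 + (-36 - 1*31) = -2 + (-36 - 31) = -2 - 67 = -69)
M(-5, p)*f(8) = (√(24 + 9*20)/3)*(-69) = (√(24 + 180)/3)*(-69) = (√204/3)*(-69) = ((2*√51)/3)*(-69) = (2*√51/3)*(-69) = -46*√51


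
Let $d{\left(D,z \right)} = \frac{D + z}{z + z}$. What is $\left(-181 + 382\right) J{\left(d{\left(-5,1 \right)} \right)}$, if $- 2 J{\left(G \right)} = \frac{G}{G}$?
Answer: $- \frac{201}{2} \approx -100.5$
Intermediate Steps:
$d{\left(D,z \right)} = \frac{D + z}{2 z}$
$J{\left(G \right)} = - \frac{1}{2}$ ($J{\left(G \right)} = - \frac{G \frac{1}{G}}{2} = \left(- \frac{1}{2}\right) 1 = - \frac{1}{2}$)
$\left(-181 + 382\right) J{\left(d{\left(-5,1 \right)} \right)} = \left(-181 + 382\right) \left(- \frac{1}{2}\right) = 201 \left(- \frac{1}{2}\right) = - \frac{201}{2}$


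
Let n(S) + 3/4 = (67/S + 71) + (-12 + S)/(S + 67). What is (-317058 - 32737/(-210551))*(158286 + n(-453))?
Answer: -336090885819778756901/6693913956 ≈ -5.0208e+10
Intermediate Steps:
n(S) = 281/4 + 67/S + (-12 + S)/(67 + S) (n(S) = -3/4 + ((67/S + 71) + (-12 + S)/(S + 67)) = -3/4 + ((71 + 67/S) + (-12 + S)/(67 + S)) = -3/4 + (71 + 67/S + (-12 + S)/(67 + S)) = 281/4 + 67/S + (-12 + S)/(67 + S))
(-317058 - 32737/(-210551))*(158286 + n(-453)) = (-317058 - 32737/(-210551))*(158286 + (1/4)*(17956 + 285*(-453)**2 + 19047*(-453))/(-453*(67 - 453))) = (-317058 - 32737*(-1/210551))*(158286 + (1/4)*(-1/453)*(17956 + 285*205209 - 8628291)/(-386)) = (-317058 + 32737/210551)*(158286 + (1/4)*(-1/453)*(-1/386)*(17956 + 58484565 - 8628291)) = -66756846221*(158286 + (1/4)*(-1/453)*(-1/386)*49874230)/210551 = -66756846221*(158286 + 24937115/349716)/210551 = -66756846221/210551*55380083891/349716 = -336090885819778756901/6693913956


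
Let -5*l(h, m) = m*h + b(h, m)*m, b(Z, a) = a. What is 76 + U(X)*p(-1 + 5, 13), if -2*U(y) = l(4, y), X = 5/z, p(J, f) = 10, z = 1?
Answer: 121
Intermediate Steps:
l(h, m) = -m²/5 - h*m/5 (l(h, m) = -(m*h + m*m)/5 = -(h*m + m²)/5 = -(m² + h*m)/5 = -m²/5 - h*m/5)
X = 5 (X = 5/1 = 5*1 = 5)
U(y) = y*(4 + y)/10 (U(y) = -(-1)*y*(4 + y)/10 = y*(4 + y)/10)
76 + U(X)*p(-1 + 5, 13) = 76 + ((⅒)*5*(4 + 5))*10 = 76 + ((⅒)*5*9)*10 = 76 + (9/2)*10 = 76 + 45 = 121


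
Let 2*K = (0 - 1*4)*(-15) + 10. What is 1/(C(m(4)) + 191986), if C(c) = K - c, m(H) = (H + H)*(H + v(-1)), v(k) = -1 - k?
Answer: 1/191989 ≈ 5.2086e-6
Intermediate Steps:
m(H) = 2*H**2 (m(H) = (H + H)*(H + (-1 - 1*(-1))) = (2*H)*(H + (-1 + 1)) = (2*H)*(H + 0) = (2*H)*H = 2*H**2)
K = 35 (K = ((0 - 1*4)*(-15) + 10)/2 = ((0 - 4)*(-15) + 10)/2 = (-4*(-15) + 10)/2 = (60 + 10)/2 = (1/2)*70 = 35)
C(c) = 35 - c
1/(C(m(4)) + 191986) = 1/((35 - 2*4**2) + 191986) = 1/((35 - 2*16) + 191986) = 1/((35 - 1*32) + 191986) = 1/((35 - 32) + 191986) = 1/(3 + 191986) = 1/191989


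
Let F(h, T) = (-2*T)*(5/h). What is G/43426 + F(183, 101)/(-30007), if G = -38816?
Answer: -106552851518/119232184353 ≈ -0.89366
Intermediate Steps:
F(h, T) = -10*T/h
G/43426 + F(183, 101)/(-30007) = -38816/43426 - 10*101/183/(-30007) = -38816*1/43426 - 10*101*1/183*(-1/30007) = -19408/21713 - 1010/183*(-1/30007) = -19408/21713 + 1010/5491281 = -106552851518/119232184353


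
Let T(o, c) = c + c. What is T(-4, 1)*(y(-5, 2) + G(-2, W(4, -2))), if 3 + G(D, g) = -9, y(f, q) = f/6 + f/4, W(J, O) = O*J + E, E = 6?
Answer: -169/6 ≈ -28.167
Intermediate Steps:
W(J, O) = 6 + J*O (W(J, O) = O*J + 6 = J*O + 6 = 6 + J*O)
T(o, c) = 2*c
y(f, q) = 5*f/12 (y(f, q) = f*(⅙) + f*(¼) = f/6 + f/4 = 5*f/12)
G(D, g) = -12 (G(D, g) = -3 - 9 = -12)
T(-4, 1)*(y(-5, 2) + G(-2, W(4, -2))) = (2*1)*((5/12)*(-5) - 12) = 2*(-25/12 - 12) = 2*(-169/12) = -169/6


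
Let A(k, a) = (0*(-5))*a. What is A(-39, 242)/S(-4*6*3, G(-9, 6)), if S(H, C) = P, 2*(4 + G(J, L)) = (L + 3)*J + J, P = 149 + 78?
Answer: 0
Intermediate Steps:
A(k, a) = 0 (A(k, a) = 0*a = 0)
P = 227
G(J, L) = -4 + J/2 + J*(3 + L)/2 (G(J, L) = -4 + ((L + 3)*J + J)/2 = -4 + ((3 + L)*J + J)/2 = -4 + (J*(3 + L) + J)/2 = -4 + (J + J*(3 + L))/2 = -4 + (J/2 + J*(3 + L)/2) = -4 + J/2 + J*(3 + L)/2)
S(H, C) = 227
A(-39, 242)/S(-4*6*3, G(-9, 6)) = 0/227 = 0*(1/227) = 0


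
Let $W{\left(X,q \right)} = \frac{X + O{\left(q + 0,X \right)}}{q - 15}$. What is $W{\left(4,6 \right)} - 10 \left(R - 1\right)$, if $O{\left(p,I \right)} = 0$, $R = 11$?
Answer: $- \frac{904}{9} \approx -100.44$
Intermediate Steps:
$W{\left(X,q \right)} = \frac{X}{-15 + q}$ ($W{\left(X,q \right)} = \frac{X + 0}{q - 15} = \frac{X}{-15 + q}$)
$W{\left(4,6 \right)} - 10 \left(R - 1\right) = \frac{4}{-15 + 6} - 10 \left(11 - 1\right) = \frac{4}{-9} - 100 = 4 \left(- \frac{1}{9}\right) - 100 = - \frac{4}{9} - 100 = - \frac{904}{9}$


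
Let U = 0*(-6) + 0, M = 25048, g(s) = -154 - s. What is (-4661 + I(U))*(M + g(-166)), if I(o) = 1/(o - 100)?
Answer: -584024553/5 ≈ -1.1680e+8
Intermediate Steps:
U = 0 (U = 0 + 0 = 0)
I(o) = 1/(-100 + o)
(-4661 + I(U))*(M + g(-166)) = (-4661 + 1/(-100 + 0))*(25048 + (-154 - 1*(-166))) = (-4661 + 1/(-100))*(25048 + (-154 + 166)) = (-4661 - 1/100)*(25048 + 12) = -466101/100*25060 = -584024553/5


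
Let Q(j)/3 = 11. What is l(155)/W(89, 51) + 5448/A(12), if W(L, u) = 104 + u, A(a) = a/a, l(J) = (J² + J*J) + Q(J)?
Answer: 892523/155 ≈ 5758.2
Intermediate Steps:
Q(j) = 33 (Q(j) = 3*11 = 33)
l(J) = 33 + 2*J² (l(J) = (J² + J*J) + 33 = (J² + J²) + 33 = 2*J² + 33 = 33 + 2*J²)
A(a) = 1
l(155)/W(89, 51) + 5448/A(12) = (33 + 2*155²)/(104 + 51) + 5448/1 = (33 + 2*24025)/155 + 5448*1 = (33 + 48050)*(1/155) + 5448 = 48083*(1/155) + 5448 = 48083/155 + 5448 = 892523/155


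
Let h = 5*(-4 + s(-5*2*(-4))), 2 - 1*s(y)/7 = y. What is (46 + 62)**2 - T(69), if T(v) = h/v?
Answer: 268722/23 ≈ 11684.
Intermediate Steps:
s(y) = 14 - 7*y
h = -1350 (h = 5*(-4 + (14 - 7*(-5*2)*(-4))) = 5*(-4 + (14 - (-70)*(-4))) = 5*(-4 + (14 - 7*40)) = 5*(-4 + (14 - 280)) = 5*(-4 - 266) = 5*(-270) = -1350)
T(v) = -1350/v
(46 + 62)**2 - T(69) = (46 + 62)**2 - (-1350)/69 = 108**2 - (-1350)/69 = 11664 - 1*(-450/23) = 11664 + 450/23 = 268722/23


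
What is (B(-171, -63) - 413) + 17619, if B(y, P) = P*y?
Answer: 27979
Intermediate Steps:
(B(-171, -63) - 413) + 17619 = (-63*(-171) - 413) + 17619 = (10773 - 413) + 17619 = 10360 + 17619 = 27979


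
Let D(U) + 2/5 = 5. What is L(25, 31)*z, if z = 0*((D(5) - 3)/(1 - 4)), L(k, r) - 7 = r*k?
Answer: 0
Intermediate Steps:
D(U) = 23/5 (D(U) = -⅖ + 5 = 23/5)
L(k, r) = 7 + k*r (L(k, r) = 7 + r*k = 7 + k*r)
z = 0 (z = 0*((23/5 - 3)/(1 - 4)) = 0*((8/5)/(-3)) = 0*((8/5)*(-⅓)) = 0*(-8/15) = 0)
L(25, 31)*z = (7 + 25*31)*0 = (7 + 775)*0 = 782*0 = 0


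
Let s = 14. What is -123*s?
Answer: -1722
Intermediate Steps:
-123*s = -123*14 = -1722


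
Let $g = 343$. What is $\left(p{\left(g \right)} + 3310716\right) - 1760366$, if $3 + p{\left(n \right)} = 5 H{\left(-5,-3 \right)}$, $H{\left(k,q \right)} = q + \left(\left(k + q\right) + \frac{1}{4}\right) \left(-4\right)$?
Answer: $1550487$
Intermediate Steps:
$H{\left(k,q \right)} = -1 - 4 k - 3 q$ ($H{\left(k,q \right)} = q + \left(\left(k + q\right) + \frac{1}{4}\right) \left(-4\right) = q + \left(\frac{1}{4} + k + q\right) \left(-4\right) = q - \left(1 + 4 k + 4 q\right) = -1 - 4 k - 3 q$)
$p{\left(n \right)} = 137$ ($p{\left(n \right)} = -3 + 5 \left(-1 - -20 - -9\right) = -3 + 5 \left(-1 + 20 + 9\right) = -3 + 5 \cdot 28 = -3 + 140 = 137$)
$\left(p{\left(g \right)} + 3310716\right) - 1760366 = \left(137 + 3310716\right) - 1760366 = 3310853 - 1760366 = 1550487$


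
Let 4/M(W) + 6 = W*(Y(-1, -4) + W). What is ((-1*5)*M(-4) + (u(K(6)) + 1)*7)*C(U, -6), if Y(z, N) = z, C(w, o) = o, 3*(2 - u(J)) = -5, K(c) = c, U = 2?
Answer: -1312/7 ≈ -187.43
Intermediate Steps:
u(J) = 11/3 (u(J) = 2 - ⅓*(-5) = 2 + 5/3 = 11/3)
M(W) = 4/(-6 + W*(-1 + W))
((-1*5)*M(-4) + (u(K(6)) + 1)*7)*C(U, -6) = ((-1*5)*(4/(-6 + (-4)² - 1*(-4))) + (11/3 + 1)*7)*(-6) = (-20/(-6 + 16 + 4) + (14/3)*7)*(-6) = (-20/14 + 98/3)*(-6) = (-5*2/7 + 98/3)*(-6) = (-10/7 + 98/3)*(-6) = (656/21)*(-6) = -1312/7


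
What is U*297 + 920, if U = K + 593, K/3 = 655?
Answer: 760646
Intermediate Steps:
K = 1965 (K = 3*655 = 1965)
U = 2558 (U = 1965 + 593 = 2558)
U*297 + 920 = 2558*297 + 920 = 759726 + 920 = 760646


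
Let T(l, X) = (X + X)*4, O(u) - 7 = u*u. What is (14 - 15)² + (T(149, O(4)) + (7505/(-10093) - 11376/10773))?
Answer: 2213303348/12081321 ≈ 183.20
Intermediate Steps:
O(u) = 7 + u² (O(u) = 7 + u*u = 7 + u²)
T(l, X) = 8*X (T(l, X) = (2*X)*4 = 8*X)
(14 - 15)² + (T(149, O(4)) + (7505/(-10093) - 11376/10773)) = (14 - 15)² + (8*(7 + 4²) + (7505/(-10093) - 11376/10773)) = (-1)² + (8*(7 + 16) + (7505*(-1/10093) - 11376*1/10773)) = 1 + (8*23 + (-7505/10093 - 1264/1197)) = 1 + (184 - 21741037/12081321) = 1 + 2201222027/12081321 = 2213303348/12081321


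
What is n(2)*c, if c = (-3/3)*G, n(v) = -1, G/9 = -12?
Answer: -108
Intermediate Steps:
G = -108 (G = 9*(-12) = -108)
c = 108 (c = -3/3*(-108) = -3*1/3*(-108) = -1*(-108) = 108)
n(2)*c = -1*108 = -108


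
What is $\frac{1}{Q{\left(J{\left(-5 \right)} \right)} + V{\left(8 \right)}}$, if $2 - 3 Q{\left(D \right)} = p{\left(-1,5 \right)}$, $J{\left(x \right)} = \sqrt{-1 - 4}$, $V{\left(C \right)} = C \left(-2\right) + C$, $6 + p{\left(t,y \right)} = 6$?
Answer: $- \frac{3}{22} \approx -0.13636$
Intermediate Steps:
$p{\left(t,y \right)} = 0$ ($p{\left(t,y \right)} = -6 + 6 = 0$)
$V{\left(C \right)} = - C$ ($V{\left(C \right)} = - 2 C + C = - C$)
$J{\left(x \right)} = i \sqrt{5}$ ($J{\left(x \right)} = \sqrt{-5} = i \sqrt{5}$)
$Q{\left(D \right)} = \frac{2}{3}$ ($Q{\left(D \right)} = \frac{2}{3} - 0 = \frac{2}{3} + 0 = \frac{2}{3}$)
$\frac{1}{Q{\left(J{\left(-5 \right)} \right)} + V{\left(8 \right)}} = \frac{1}{\frac{2}{3} - 8} = \frac{1}{- \frac{22}{3}} = - \frac{3}{22}$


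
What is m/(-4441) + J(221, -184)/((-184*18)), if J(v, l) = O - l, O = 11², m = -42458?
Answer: 139266391/14708592 ≈ 9.4684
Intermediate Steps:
O = 121
J(v, l) = 121 - l
m/(-4441) + J(221, -184)/((-184*18)) = -42458/(-4441) + (121 - 1*(-184))/((-184*18)) = -42458*(-1/4441) + (121 + 184)/(-3312) = 42458/4441 + 305*(-1/3312) = 42458/4441 - 305/3312 = 139266391/14708592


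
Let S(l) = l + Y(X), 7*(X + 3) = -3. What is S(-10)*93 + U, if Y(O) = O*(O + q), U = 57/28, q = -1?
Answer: 94887/196 ≈ 484.12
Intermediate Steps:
U = 57/28 (U = 57*(1/28) = 57/28 ≈ 2.0357)
X = -24/7 (X = -3 + (⅐)*(-3) = -3 - 3/7 = -24/7 ≈ -3.4286)
Y(O) = O*(-1 + O) (Y(O) = O*(O - 1) = O*(-1 + O))
S(l) = 744/49 + l (S(l) = l - 24*(-1 - 24/7)/7 = l - 24/7*(-31/7) = l + 744/49 = 744/49 + l)
S(-10)*93 + U = (744/49 - 10)*93 + 57/28 = (254/49)*93 + 57/28 = 23622/49 + 57/28 = 94887/196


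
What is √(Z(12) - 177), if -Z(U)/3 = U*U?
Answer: I*√609 ≈ 24.678*I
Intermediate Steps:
Z(U) = -3*U² (Z(U) = -3*U*U = -3*U²)
√(Z(12) - 177) = √(-3*12² - 177) = √(-3*144 - 177) = √(-432 - 177) = √(-609) = I*√609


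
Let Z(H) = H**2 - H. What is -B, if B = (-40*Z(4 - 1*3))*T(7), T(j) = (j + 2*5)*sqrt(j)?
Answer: 0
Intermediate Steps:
T(j) = sqrt(j)*(10 + j) (T(j) = (j + 10)*sqrt(j) = (10 + j)*sqrt(j) = sqrt(j)*(10 + j))
B = 0 (B = (-40*(4 - 1*3)*(-1 + (4 - 1*3)))*(sqrt(7)*(10 + 7)) = (-40*(4 - 3)*(-1 + (4 - 3)))*(sqrt(7)*17) = (-40*(-1 + 1))*(17*sqrt(7)) = (-40*0)*(17*sqrt(7)) = 0*(17*sqrt(7)) = 0)
-B = -1*0 = 0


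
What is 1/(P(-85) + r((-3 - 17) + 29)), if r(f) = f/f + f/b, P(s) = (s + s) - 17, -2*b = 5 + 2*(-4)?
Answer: -1/180 ≈ -0.0055556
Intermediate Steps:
b = 3/2 (b = -(5 + 2*(-4))/2 = -(5 - 8)/2 = -1/2*(-3) = 3/2 ≈ 1.5000)
P(s) = -17 + 2*s (P(s) = 2*s - 17 = -17 + 2*s)
r(f) = 1 + 2*f/3 (r(f) = f/f + f/(3/2) = 1 + f*(2/3) = 1 + 2*f/3)
1/(P(-85) + r((-3 - 17) + 29)) = 1/((-17 + 2*(-85)) + (1 + 2*((-3 - 17) + 29)/3)) = 1/((-17 - 170) + (1 + 2*(-20 + 29)/3)) = 1/(-187 + (1 + (2/3)*9)) = 1/(-187 + (1 + 6)) = 1/(-187 + 7) = 1/(-180) = -1/180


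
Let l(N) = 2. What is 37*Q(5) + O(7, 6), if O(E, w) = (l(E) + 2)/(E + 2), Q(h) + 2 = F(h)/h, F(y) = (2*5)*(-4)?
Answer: -3326/9 ≈ -369.56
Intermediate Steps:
F(y) = -40 (F(y) = 10*(-4) = -40)
Q(h) = -2 - 40/h
O(E, w) = 4/(2 + E) (O(E, w) = (2 + 2)/(E + 2) = 4/(2 + E))
37*Q(5) + O(7, 6) = 37*(-2 - 40/5) + 4/(2 + 7) = 37*(-2 - 40*⅕) + 4/9 = 37*(-2 - 8) + 4*(⅑) = 37*(-10) + 4/9 = -370 + 4/9 = -3326/9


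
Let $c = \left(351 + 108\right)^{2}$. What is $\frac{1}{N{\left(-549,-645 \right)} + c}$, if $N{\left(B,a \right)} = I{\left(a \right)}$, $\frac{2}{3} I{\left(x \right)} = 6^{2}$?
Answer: $\frac{1}{210735} \approx 4.7453 \cdot 10^{-6}$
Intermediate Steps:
$I{\left(x \right)} = 54$ ($I{\left(x \right)} = \frac{3 \cdot 6^{2}}{2} = \frac{3}{2} \cdot 36 = 54$)
$N{\left(B,a \right)} = 54$
$c = 210681$ ($c = 459^{2} = 210681$)
$\frac{1}{N{\left(-549,-645 \right)} + c} = \frac{1}{54 + 210681} = \frac{1}{210735}$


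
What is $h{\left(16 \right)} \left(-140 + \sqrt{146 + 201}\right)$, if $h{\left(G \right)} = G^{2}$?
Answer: $-35840 + 256 \sqrt{347} \approx -31071.0$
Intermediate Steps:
$h{\left(16 \right)} \left(-140 + \sqrt{146 + 201}\right) = 16^{2} \left(-140 + \sqrt{146 + 201}\right) = 256 \left(-140 + \sqrt{347}\right) = -35840 + 256 \sqrt{347}$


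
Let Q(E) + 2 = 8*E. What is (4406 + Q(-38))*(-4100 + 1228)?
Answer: -11775200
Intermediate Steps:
Q(E) = -2 + 8*E
(4406 + Q(-38))*(-4100 + 1228) = (4406 + (-2 + 8*(-38)))*(-4100 + 1228) = (4406 + (-2 - 304))*(-2872) = (4406 - 306)*(-2872) = 4100*(-2872) = -11775200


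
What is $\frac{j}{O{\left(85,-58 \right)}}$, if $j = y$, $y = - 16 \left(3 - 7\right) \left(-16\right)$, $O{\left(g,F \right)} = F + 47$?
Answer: $\frac{1024}{11} \approx 93.091$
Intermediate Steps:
$O{\left(g,F \right)} = 47 + F$
$y = -1024$ ($y = \left(-16\right) \left(-4\right) \left(-16\right) = 64 \left(-16\right) = -1024$)
$j = -1024$
$\frac{j}{O{\left(85,-58 \right)}} = - \frac{1024}{47 - 58} = - \frac{1024}{-11} = \left(-1024\right) \left(- \frac{1}{11}\right) = \frac{1024}{11}$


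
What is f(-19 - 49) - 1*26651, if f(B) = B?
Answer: -26719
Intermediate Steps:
f(-19 - 49) - 1*26651 = (-19 - 49) - 1*26651 = -68 - 26651 = -26719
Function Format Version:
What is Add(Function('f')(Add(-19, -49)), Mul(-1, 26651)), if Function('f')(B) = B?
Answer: -26719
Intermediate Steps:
Add(Function('f')(Add(-19, -49)), Mul(-1, 26651)) = Add(Add(-19, -49), Mul(-1, 26651)) = Add(-68, -26651) = -26719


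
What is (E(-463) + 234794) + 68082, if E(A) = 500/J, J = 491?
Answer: 148712616/491 ≈ 3.0288e+5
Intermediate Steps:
E(A) = 500/491
(E(-463) + 234794) + 68082 = (500/491 + 234794) + 68082 = 115284354/491 + 68082 = 148712616/491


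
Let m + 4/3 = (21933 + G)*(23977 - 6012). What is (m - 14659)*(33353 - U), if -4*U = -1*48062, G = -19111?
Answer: 2162878660525/2 ≈ 1.0814e+12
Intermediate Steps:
U = 24031/2 (U = -(-1)*48062/4 = -¼*(-48062) = 24031/2 ≈ 12016.)
m = 152091686/3 (m = -4/3 + (21933 - 19111)*(23977 - 6012) = -4/3 + 2822*17965 = -4/3 + 50697230 = 152091686/3 ≈ 5.0697e+7)
(m - 14659)*(33353 - U) = (152091686/3 - 14659)*(33353 - 1*24031/2) = 152047709*(33353 - 24031/2)/3 = (152047709/3)*(42675/2) = 2162878660525/2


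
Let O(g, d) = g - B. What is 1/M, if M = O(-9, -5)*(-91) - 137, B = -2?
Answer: 1/500 ≈ 0.0020000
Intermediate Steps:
O(g, d) = 2 + g (O(g, d) = g - 1*(-2) = g + 2 = 2 + g)
M = 500 (M = (2 - 9)*(-91) - 137 = -7*(-91) - 137 = 637 - 137 = 500)
1/M = 1/500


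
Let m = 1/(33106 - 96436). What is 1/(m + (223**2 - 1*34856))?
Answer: 63330/941907089 ≈ 6.7236e-5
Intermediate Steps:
m = -1/63330 (m = 1/(-63330) = -1/63330 ≈ -1.5790e-5)
1/(m + (223**2 - 1*34856)) = 1/(-1/63330 + (223**2 - 1*34856)) = 1/(-1/63330 + (49729 - 34856)) = 1/(-1/63330 + 14873) = 1/(941907089/63330) = 63330/941907089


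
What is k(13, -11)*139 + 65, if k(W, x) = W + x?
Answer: 343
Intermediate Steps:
k(13, -11)*139 + 65 = (13 - 11)*139 + 65 = 2*139 + 65 = 278 + 65 = 343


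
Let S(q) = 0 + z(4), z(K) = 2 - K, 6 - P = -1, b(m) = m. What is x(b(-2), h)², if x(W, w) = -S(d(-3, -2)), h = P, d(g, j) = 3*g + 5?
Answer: 4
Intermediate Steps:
P = 7 (P = 6 - 1*(-1) = 6 + 1 = 7)
d(g, j) = 5 + 3*g
S(q) = -2 (S(q) = 0 + (2 - 1*4) = 0 + (2 - 4) = 0 - 2 = -2)
h = 7
x(W, w) = 2 (x(W, w) = -1*(-2) = 2)
x(b(-2), h)² = 2² = 4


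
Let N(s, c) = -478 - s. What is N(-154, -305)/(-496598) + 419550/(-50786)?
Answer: -52082809059/6305056507 ≈ -8.2605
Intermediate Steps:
N(-154, -305)/(-496598) + 419550/(-50786) = (-478 - 1*(-154))/(-496598) + 419550/(-50786) = (-478 + 154)*(-1/496598) + 419550*(-1/50786) = -324*(-1/496598) - 209775/25393 = 162/248299 - 209775/25393 = -52082809059/6305056507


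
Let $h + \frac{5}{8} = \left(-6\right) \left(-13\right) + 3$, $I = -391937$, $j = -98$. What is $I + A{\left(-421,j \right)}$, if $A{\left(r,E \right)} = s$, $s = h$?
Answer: $- \frac{3134853}{8} \approx -3.9186 \cdot 10^{5}$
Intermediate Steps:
$h = \frac{643}{8}$ ($h = - \frac{5}{8} + \left(\left(-6\right) \left(-13\right) + 3\right) = - \frac{5}{8} + \left(78 + 3\right) = - \frac{5}{8} + 81 = \frac{643}{8} \approx 80.375$)
$s = \frac{643}{8} \approx 80.375$
$A{\left(r,E \right)} = \frac{643}{8}$
$I + A{\left(-421,j \right)} = -391937 + \frac{643}{8} = - \frac{3134853}{8}$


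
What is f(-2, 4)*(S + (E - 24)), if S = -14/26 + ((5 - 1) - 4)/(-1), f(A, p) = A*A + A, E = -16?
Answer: -1054/13 ≈ -81.077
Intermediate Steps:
f(A, p) = A + A² (f(A, p) = A² + A = A + A²)
S = -7/13 (S = -14*1/26 + (4 - 4)*(-1) = -7/13 + 0*(-1) = -7/13 + 0 = -7/13 ≈ -0.53846)
f(-2, 4)*(S + (E - 24)) = (-2*(1 - 2))*(-7/13 + (-16 - 24)) = (-2*(-1))*(-7/13 - 40) = 2*(-527/13) = -1054/13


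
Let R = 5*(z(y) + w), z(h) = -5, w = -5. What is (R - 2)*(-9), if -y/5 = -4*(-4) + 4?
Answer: 468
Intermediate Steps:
y = -100 (y = -5*(-4*(-4) + 4) = -5*(16 + 4) = -5*20 = -100)
R = -50 (R = 5*(-5 - 5) = 5*(-10) = -50)
(R - 2)*(-9) = (-50 - 2)*(-9) = -52*(-9) = 468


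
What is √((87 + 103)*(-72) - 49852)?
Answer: 2*I*√15883 ≈ 252.06*I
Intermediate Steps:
√((87 + 103)*(-72) - 49852) = √(190*(-72) - 49852) = √(-13680 - 49852) = √(-63532) = 2*I*√15883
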